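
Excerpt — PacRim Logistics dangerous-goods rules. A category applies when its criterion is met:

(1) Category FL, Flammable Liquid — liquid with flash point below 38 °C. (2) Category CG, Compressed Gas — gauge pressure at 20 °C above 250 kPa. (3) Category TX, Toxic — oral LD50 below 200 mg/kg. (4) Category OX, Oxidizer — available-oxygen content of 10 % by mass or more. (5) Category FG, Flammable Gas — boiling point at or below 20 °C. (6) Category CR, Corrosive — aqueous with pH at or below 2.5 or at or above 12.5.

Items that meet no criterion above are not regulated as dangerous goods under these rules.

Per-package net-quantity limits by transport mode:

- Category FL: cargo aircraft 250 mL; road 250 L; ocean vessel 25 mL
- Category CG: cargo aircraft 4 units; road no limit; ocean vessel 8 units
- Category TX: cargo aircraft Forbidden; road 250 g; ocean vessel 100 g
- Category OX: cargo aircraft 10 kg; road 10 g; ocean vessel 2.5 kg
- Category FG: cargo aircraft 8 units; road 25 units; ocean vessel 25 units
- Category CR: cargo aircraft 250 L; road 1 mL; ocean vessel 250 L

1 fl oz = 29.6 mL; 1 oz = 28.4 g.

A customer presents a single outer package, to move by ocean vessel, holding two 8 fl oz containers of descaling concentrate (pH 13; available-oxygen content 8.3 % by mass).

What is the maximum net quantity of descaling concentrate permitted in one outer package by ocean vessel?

250 L

Descaling concentrate: pH 13 ≥ 12.5 → Category CR (Corrosive).
The ocean vessel limit for Category CR is 250 L.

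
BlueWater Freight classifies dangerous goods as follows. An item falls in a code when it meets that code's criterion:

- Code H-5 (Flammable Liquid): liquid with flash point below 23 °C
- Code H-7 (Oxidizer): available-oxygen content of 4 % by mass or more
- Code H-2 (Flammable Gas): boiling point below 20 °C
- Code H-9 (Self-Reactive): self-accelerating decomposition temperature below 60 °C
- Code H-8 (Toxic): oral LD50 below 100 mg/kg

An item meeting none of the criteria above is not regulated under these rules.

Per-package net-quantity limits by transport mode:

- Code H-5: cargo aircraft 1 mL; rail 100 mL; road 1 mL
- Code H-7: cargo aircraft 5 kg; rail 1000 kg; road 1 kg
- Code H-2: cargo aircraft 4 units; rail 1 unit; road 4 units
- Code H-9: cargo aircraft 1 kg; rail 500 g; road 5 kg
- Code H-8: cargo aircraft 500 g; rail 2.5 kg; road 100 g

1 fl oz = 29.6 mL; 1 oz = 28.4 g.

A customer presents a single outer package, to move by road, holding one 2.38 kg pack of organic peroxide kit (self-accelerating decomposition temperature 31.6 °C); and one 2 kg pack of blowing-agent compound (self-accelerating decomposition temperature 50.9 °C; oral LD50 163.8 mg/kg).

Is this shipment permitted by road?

The organic peroxide kit has self-accelerating decomposition temperature 31.6 °C, which is < 60 °C, so it is Code H-9 (Self-Reactive).
Self-accelerating decomposition temperature 50.9 °C meets the Code H-9 criterion (Self-Reactive), so the blowing-agent compound is Code H-9.
Total Code H-9: 2.38 kg + 2 kg = 4.38 kg.
4.38 kg is within the road limit of 5 kg for Code H-9.

Yes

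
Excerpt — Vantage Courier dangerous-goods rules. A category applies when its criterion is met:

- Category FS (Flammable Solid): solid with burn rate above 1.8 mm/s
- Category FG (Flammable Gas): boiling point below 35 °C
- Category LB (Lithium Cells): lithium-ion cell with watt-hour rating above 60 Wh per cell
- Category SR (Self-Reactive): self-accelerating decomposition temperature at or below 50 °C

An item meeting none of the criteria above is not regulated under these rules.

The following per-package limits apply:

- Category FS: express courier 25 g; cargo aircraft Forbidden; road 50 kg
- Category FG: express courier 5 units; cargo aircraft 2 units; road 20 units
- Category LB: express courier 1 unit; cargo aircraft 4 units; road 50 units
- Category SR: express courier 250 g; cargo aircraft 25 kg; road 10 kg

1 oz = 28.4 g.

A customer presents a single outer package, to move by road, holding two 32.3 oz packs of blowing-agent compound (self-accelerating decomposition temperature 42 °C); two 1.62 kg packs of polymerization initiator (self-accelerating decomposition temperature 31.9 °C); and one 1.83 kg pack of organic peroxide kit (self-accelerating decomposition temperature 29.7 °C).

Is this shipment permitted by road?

Yes

With self-accelerating decomposition temperature 42 °C (≤ 50 °C), the blowing-agent compound falls in Category SR.
Polymerization initiator: self-accelerating decomposition temperature 31.9 °C ≤ 50 °C → Category SR (Self-Reactive).
The organic peroxide kit has self-accelerating decomposition temperature 29.7 °C, which is ≤ 50 °C, so it is Category SR (Self-Reactive).
Total Category SR: (two 32.3 oz packs = 1834.64 g) + (two 1.62 kg packs = 3.24 kg) + 1.83 kg = 6904.64 g.
6904.64 g ≤ 10 kg (road limit, Category SR) — within limit.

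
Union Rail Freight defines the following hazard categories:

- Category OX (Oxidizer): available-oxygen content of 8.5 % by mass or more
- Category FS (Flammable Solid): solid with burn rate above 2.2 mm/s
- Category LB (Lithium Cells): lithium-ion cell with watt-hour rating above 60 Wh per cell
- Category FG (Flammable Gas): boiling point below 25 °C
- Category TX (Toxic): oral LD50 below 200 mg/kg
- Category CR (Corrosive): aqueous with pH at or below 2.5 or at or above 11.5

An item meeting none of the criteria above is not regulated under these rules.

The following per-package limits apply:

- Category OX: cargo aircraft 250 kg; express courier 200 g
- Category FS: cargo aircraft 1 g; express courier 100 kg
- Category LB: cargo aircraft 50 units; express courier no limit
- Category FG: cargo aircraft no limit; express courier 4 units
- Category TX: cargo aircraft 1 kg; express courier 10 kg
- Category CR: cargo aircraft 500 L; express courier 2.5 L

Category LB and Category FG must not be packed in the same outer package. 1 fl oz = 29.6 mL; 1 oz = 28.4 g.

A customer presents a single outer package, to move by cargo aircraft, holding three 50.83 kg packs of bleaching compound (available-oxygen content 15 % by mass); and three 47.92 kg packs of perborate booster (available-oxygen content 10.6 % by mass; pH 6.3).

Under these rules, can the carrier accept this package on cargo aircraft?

The bleaching compound has available-oxygen content 15 % by mass, which is ≥ 8.5 % by mass, so it is Category OX (Oxidizer).
Available-oxygen content 10.6 % by mass meets the Category OX criterion (Oxidizer), so the perborate booster is Category OX.
Category OX net quantity: (three 50.83 kg packs = 152.49 kg) + (three 47.92 kg packs = 143.76 kg) = 296.25 kg.
296.25 kg > 250 kg (cargo aircraft limit, Category OX) — over the limit.

No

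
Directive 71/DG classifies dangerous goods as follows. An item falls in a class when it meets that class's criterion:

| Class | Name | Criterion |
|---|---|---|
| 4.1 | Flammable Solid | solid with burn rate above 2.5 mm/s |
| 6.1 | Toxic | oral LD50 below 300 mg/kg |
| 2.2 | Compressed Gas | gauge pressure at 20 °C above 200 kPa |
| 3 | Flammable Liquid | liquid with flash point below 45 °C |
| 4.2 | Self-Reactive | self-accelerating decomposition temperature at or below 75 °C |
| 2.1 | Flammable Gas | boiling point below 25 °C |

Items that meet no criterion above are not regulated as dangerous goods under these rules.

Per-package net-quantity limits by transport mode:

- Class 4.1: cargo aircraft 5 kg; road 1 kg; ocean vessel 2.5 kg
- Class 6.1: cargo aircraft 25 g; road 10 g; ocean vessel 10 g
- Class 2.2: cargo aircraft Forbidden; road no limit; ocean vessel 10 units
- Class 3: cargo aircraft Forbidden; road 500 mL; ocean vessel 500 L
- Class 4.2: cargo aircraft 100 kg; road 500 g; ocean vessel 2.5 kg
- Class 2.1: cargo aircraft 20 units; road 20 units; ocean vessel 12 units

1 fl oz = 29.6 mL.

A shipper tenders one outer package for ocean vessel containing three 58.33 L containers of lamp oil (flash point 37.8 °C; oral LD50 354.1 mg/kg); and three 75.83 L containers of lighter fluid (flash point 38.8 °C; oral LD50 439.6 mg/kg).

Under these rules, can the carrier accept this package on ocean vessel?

With flash point 37.8 °C (< 45 °C), the lamp oil falls in Class 3.
Flash point 38.8 °C meets the Class 3 criterion (Flammable Liquid), so the lighter fluid is Class 3.
Total Class 3: (three 58.33 L containers = 174.99 L) + (three 75.83 L containers = 227.49 L) = 402.48 L.
402.48 L is within the ocean vessel limit of 500 L for Class 3.

Yes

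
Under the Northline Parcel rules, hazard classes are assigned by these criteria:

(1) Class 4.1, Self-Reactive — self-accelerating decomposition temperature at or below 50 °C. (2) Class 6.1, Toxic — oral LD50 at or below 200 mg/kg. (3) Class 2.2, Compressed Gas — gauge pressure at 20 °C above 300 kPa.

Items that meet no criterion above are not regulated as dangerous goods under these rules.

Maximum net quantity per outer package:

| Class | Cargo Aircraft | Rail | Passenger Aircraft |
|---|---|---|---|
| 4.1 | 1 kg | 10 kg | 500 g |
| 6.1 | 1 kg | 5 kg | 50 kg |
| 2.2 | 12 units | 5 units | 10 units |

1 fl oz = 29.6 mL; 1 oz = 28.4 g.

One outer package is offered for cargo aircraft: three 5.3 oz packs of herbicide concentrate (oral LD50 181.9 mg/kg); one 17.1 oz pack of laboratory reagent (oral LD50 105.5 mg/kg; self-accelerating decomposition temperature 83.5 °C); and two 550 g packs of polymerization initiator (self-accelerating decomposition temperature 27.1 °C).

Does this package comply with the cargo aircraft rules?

No

The herbicide concentrate has oral LD50 181.9 mg/kg, which is ≤ 200 mg/kg, so it is Class 6.1 (Toxic).
With oral LD50 105.5 mg/kg (≤ 200 mg/kg), the laboratory reagent falls in Class 6.1.
Polymerization initiator: self-accelerating decomposition temperature 27.1 °C ≤ 50 °C → Class 4.1 (Self-Reactive).
Class 4.1 quantity: two 550 g packs = 1.1 kg.
1.1 kg > 1 kg (cargo aircraft limit, Class 4.1) — over the limit.
Total Class 6.1: (three 5.3 oz packs = 451.56 g) + (one 17.1 oz pack = 485.64 g) = 937.2 g.
That is within the Class 6.1 cargo aircraft limit of 1 kg.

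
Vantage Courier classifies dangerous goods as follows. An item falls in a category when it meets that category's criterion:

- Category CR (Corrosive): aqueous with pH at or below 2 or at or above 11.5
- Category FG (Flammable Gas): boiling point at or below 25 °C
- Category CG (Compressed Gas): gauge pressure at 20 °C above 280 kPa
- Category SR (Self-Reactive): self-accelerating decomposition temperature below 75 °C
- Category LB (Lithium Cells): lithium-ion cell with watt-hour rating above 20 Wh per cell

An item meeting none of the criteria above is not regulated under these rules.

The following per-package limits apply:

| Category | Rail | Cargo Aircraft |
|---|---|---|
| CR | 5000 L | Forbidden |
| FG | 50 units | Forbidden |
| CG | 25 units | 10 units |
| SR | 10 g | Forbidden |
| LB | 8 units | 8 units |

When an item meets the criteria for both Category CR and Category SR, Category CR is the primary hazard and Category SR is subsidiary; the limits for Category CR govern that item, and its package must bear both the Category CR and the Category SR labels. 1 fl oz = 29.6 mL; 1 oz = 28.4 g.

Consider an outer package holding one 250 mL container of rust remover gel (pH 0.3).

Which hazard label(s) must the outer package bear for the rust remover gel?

Category CR

With pH 0.3 (≤ 2), the rust remover gel falls in Category CR.
Only the Category CR label is required.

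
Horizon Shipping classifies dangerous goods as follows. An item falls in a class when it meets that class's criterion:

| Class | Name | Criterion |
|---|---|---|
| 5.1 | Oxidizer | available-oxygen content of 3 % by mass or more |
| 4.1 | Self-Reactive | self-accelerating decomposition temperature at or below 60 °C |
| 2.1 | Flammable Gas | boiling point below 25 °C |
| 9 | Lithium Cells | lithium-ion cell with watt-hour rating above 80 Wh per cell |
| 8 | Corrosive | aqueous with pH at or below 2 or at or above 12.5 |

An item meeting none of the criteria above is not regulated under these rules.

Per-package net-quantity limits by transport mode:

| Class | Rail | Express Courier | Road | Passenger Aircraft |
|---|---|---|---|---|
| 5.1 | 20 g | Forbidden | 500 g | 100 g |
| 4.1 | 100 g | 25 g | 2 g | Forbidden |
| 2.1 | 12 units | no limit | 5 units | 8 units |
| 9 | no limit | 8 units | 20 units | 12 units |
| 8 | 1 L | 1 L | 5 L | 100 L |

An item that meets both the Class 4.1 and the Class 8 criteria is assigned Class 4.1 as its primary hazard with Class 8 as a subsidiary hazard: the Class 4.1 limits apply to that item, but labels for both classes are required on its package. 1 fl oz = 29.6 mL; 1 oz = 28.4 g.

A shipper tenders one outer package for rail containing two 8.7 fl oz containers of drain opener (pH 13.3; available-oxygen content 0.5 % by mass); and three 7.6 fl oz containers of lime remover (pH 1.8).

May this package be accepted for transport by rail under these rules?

No

The drain opener has pH 13.3, which is ≥ 12.5, so it is Class 8 (Corrosive).
Lime remover: pH 1.8 ≤ 2 → Class 8 (Corrosive).
Class 8 net quantity: (two 8.7 fl oz containers = 515.04 mL) + (three 7.6 fl oz containers = 674.88 mL) = 1189.92 mL.
1189.92 mL > 1 L (rail limit, Class 8) — over the limit.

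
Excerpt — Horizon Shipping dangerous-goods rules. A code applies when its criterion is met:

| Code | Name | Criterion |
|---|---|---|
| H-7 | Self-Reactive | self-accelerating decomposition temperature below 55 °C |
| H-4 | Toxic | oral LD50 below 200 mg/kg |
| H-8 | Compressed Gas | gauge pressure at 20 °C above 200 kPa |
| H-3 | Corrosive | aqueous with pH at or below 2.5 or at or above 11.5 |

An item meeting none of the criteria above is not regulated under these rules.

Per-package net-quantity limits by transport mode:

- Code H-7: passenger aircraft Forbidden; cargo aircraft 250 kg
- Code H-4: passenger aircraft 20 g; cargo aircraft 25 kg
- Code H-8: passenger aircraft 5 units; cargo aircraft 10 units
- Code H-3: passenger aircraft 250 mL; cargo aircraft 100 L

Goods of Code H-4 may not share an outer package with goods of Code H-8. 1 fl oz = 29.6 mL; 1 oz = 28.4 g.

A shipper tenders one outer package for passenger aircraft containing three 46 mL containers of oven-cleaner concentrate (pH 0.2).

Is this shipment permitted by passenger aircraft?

Oven-cleaner concentrate: pH 0.2 ≤ 2.5 → Code H-3 (Corrosive).
Code H-3 quantity: three 46 mL containers = 138 mL.
138 mL ≤ 250 mL (passenger aircraft limit, Code H-3) — within limit.

Yes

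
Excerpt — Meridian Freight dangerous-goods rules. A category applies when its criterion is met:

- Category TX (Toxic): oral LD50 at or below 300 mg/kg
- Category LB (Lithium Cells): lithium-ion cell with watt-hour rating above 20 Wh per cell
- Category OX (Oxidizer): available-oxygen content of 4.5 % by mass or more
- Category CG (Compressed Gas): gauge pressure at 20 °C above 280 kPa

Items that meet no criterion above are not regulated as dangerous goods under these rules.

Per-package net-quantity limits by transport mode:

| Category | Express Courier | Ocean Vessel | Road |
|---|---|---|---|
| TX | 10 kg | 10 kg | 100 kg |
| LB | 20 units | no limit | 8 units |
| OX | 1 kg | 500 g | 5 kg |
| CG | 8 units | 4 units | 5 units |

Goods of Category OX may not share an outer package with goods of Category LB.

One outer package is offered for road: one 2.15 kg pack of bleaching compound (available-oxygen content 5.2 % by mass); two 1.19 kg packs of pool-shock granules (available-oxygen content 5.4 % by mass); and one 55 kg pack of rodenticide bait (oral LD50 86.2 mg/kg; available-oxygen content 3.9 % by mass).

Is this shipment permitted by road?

Available-oxygen content 5.2 % by mass meets the Category OX criterion (Oxidizer), so the bleaching compound is Category OX.
Pool-shock granules: available-oxygen content 5.4 % by mass ≥ 4.5 % by mass → Category OX (Oxidizer).
Oral LD50 86.2 mg/kg meets the Category TX criterion (Toxic), so the rodenticide bait is Category TX.
Category OX net quantity: 2.15 kg + (two 1.19 kg packs = 2.38 kg) = 4.53 kg.
That is within the Category OX road limit of 5 kg.
Category TX quantity: 55 kg.
That is within the Category TX road limit of 100 kg.
The segregation rule (Category OX with Category LB) does not apply to Category OX with Category TX.
Every hazard category is within its road limit and no segregation rule is violated.

Yes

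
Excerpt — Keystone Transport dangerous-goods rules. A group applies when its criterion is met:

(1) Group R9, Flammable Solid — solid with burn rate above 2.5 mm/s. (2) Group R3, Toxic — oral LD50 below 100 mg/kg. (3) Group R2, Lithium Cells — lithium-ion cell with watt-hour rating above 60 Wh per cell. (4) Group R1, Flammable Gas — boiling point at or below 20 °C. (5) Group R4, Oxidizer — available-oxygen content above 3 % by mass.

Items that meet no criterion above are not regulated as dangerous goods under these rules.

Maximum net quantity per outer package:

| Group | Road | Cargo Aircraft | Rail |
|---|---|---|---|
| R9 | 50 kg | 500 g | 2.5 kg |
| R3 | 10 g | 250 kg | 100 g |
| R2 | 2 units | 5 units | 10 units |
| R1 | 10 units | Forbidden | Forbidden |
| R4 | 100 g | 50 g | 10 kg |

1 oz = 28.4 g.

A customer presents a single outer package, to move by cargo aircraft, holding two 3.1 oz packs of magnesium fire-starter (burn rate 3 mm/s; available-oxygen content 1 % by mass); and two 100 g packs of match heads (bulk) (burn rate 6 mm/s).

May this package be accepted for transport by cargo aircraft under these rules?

Yes

Magnesium fire-starter: burn rate 3 mm/s > 2.5 mm/s → Group R9 (Flammable Solid).
Burn rate 6 mm/s meets the Group R9 criterion (Flammable Solid), so the match heads (bulk) are Group R9.
Total Group R9: (two 3.1 oz packs = 176.08 g) + (two 100 g packs = 200 g) = 376.08 g.
376.08 g ≤ 500 g (cargo aircraft limit, Group R9) — within limit.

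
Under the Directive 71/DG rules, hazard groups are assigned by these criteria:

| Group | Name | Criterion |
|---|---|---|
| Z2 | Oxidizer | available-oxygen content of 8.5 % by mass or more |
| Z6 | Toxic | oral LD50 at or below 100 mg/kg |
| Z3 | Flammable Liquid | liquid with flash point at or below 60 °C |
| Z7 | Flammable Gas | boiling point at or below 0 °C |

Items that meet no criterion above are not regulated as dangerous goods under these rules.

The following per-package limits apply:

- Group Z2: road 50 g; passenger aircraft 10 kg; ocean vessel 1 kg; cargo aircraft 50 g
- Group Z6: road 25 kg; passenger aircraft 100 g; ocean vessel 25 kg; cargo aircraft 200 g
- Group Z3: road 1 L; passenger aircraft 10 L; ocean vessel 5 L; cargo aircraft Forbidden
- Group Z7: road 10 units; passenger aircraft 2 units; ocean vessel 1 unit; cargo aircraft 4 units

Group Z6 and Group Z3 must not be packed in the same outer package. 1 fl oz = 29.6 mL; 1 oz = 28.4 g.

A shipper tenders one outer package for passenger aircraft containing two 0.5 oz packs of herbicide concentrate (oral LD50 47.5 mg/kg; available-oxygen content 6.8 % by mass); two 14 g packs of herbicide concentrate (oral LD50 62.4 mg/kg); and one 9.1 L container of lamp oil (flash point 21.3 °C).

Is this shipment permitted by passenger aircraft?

No

With oral LD50 47.5 mg/kg (≤ 100 mg/kg), the herbicide concentrate falls in Group Z6.
Oral LD50 62.4 mg/kg meets the Group Z6 criterion (Toxic), so the herbicide concentrate is Group Z6.
Flash point 21.3 °C meets the Group Z3 criterion (Flammable Liquid), so the lamp oil is Group Z3.
Total Group Z6: (two 0.5 oz packs = 28.4 g) + (two 14 g packs = 28 g) = 56.4 g.
That is within the Group Z6 passenger aircraft limit of 100 g.
Group Z3 quantity: 9.1 L.
9.1 L ≤ 10 L (passenger aircraft limit, Group Z3) — within limit.
Group Z6 and Group Z3 may not share an outer package.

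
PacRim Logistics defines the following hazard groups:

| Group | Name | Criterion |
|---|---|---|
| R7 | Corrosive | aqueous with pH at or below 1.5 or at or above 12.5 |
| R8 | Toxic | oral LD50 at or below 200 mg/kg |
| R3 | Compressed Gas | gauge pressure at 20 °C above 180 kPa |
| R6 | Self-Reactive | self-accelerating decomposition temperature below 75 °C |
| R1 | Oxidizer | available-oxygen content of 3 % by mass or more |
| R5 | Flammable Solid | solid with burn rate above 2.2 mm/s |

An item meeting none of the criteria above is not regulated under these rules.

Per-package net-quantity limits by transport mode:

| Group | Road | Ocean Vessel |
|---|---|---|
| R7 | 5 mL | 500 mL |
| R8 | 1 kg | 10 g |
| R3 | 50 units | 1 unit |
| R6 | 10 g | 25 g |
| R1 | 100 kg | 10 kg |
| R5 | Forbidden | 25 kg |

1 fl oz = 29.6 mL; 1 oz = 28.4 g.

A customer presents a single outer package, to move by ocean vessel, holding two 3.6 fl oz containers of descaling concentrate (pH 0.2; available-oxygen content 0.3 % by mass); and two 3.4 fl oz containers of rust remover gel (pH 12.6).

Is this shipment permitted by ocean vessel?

Descaling concentrate: pH 0.2 ≤ 1.5 → Group R7 (Corrosive).
With pH 12.6 (≥ 12.5), the rust remover gel falls in Group R7.
Total Group R7: (two 3.6 fl oz containers = 213.12 mL) + (two 3.4 fl oz containers = 201.28 mL) = 414.4 mL.
414.4 mL is within the ocean vessel limit of 500 mL for Group R7.

Yes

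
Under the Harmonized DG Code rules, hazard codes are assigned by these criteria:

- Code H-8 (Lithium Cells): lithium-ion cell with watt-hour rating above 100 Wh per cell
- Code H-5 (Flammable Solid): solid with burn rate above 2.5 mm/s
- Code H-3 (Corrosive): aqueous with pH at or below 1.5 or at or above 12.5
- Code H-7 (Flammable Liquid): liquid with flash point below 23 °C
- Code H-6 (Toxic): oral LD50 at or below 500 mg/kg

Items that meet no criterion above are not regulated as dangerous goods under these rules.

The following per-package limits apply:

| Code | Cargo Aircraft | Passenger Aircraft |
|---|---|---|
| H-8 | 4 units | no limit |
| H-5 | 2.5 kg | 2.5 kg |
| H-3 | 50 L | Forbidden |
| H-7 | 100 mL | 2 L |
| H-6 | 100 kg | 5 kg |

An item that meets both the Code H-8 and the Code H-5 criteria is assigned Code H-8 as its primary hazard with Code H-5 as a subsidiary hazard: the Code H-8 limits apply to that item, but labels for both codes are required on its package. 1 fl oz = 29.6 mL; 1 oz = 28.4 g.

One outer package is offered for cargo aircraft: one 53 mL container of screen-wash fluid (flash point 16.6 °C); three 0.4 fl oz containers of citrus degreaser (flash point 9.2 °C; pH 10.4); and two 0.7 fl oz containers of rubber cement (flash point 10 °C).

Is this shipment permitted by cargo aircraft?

No

Screen-wash fluid: flash point 16.6 °C < 23 °C → Code H-7 (Flammable Liquid).
Citrus degreaser: flash point 9.2 °C < 23 °C → Code H-7 (Flammable Liquid).
The rubber cement has flash point 10 °C, which is < 23 °C, so it is Code H-7 (Flammable Liquid).
Code H-7 net quantity: 53 mL + (three 0.4 fl oz containers = 35.52 mL) + (two 0.7 fl oz containers = 41.44 mL) = 129.96 mL.
That exceeds the Code H-7 cargo aircraft limit of 100 mL.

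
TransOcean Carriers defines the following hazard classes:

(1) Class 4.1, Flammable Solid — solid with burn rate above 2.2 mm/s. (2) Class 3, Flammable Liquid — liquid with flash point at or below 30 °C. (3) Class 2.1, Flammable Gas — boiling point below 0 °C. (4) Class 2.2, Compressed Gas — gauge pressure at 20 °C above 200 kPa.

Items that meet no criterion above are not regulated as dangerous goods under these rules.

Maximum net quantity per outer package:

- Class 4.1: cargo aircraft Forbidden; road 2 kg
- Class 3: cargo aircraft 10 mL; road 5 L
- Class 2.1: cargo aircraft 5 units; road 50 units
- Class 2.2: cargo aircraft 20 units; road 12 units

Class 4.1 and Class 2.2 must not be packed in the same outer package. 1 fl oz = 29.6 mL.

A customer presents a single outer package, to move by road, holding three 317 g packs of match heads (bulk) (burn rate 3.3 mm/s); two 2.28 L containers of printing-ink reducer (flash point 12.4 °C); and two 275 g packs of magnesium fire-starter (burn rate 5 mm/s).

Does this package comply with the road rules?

Yes

Burn rate 3.3 mm/s meets the Class 4.1 criterion (Flammable Solid), so the match heads (bulk) are Class 4.1.
Printing-ink reducer: flash point 12.4 °C ≤ 30 °C → Class 3 (Flammable Liquid).
The magnesium fire-starter has burn rate 5 mm/s, which is > 2.2 mm/s, so it is Class 4.1 (Flammable Solid).
Class 4.1 net quantity: (three 317 g packs = 951 g) + (two 275 g packs = 550 g) = 1.501 kg.
That is within the Class 4.1 road limit of 2 kg.
Class 3 quantity: two 2.28 L containers = 4.56 L.
4.56 L is within the road limit of 5 L for Class 3.
The segregation rule (Class 4.1 with Class 2.2) does not apply to Class 4.1 with Class 3.
Every hazard class is within its road limit and no segregation rule is violated.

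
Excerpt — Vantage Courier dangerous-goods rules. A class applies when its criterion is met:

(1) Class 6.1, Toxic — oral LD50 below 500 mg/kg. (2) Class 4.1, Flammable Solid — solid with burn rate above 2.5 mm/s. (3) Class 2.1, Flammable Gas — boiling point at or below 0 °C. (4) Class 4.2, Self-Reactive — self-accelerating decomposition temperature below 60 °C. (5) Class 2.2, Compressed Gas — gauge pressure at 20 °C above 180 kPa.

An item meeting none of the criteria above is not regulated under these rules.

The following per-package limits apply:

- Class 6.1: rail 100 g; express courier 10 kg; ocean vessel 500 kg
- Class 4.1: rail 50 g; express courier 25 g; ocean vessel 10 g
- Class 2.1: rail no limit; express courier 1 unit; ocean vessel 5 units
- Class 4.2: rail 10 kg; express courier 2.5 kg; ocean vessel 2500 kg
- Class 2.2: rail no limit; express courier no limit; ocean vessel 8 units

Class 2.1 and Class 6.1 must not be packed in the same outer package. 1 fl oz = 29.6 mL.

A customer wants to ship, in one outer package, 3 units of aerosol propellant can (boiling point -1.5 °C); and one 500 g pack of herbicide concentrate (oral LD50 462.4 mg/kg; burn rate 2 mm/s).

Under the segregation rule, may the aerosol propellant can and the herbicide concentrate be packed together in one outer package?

With boiling point -1.5 °C (≤ 0 °C), the aerosol propellant can falls in Class 2.1.
Herbicide concentrate: oral LD50 462.4 mg/kg < 500 mg/kg → Class 6.1 (Toxic).
Class 2.1 and Class 6.1 may not share an outer package.

No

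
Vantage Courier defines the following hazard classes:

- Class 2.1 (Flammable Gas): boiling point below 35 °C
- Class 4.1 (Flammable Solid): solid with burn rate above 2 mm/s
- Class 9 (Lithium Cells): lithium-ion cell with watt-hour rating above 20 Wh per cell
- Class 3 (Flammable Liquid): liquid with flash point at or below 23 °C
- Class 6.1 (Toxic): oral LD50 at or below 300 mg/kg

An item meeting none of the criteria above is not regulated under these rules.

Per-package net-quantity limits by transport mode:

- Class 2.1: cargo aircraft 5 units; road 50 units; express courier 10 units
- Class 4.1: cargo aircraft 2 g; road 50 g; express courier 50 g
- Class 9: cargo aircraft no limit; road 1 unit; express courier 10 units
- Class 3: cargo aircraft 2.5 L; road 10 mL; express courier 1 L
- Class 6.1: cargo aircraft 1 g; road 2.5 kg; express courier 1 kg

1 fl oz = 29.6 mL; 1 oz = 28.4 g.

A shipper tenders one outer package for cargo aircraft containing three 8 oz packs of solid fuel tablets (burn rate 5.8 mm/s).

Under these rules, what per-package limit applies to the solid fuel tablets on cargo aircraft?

Solid fuel tablets: burn rate 5.8 mm/s > 2 mm/s → Class 4.1 (Flammable Solid).
The cargo aircraft limit for Class 4.1 is 2 g.

2 g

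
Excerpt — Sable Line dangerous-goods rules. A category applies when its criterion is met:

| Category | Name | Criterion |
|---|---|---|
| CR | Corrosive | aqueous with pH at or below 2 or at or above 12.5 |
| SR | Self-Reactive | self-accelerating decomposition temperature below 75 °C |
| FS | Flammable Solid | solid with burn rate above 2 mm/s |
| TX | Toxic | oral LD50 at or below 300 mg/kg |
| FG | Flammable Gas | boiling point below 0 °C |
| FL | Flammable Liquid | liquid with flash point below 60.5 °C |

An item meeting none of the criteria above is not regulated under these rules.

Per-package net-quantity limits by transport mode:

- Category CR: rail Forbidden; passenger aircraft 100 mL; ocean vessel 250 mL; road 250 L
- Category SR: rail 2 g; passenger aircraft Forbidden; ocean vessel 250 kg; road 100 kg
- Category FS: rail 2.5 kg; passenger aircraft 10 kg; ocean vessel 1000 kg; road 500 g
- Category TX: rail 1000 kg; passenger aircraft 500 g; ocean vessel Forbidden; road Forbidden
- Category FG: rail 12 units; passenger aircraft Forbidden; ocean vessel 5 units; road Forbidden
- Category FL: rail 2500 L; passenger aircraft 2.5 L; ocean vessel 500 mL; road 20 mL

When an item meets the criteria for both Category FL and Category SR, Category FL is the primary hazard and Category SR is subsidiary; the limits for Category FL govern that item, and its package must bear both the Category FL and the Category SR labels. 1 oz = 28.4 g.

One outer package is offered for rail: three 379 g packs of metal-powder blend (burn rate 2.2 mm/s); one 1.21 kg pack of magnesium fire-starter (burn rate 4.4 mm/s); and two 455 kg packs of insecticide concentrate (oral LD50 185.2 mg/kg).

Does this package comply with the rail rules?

Yes

Burn rate 2.2 mm/s meets the Category FS criterion (Flammable Solid), so the metal-powder blend is Category FS.
With burn rate 4.4 mm/s (> 2 mm/s), the magnesium fire-starter falls in Category FS.
The insecticide concentrate has oral LD50 185.2 mg/kg, which is ≤ 300 mg/kg, so it is Category TX (Toxic).
Total Category FS: (three 379 g packs = 1.137 kg) + 1.21 kg = 2.347 kg.
That is within the Category FS rail limit of 2.5 kg.
Category TX quantity: two 455 kg packs = 910 kg.
910 kg is within the rail limit of 1000 kg for Category TX.
Every hazard category is within its rail limit and no segregation rule is violated.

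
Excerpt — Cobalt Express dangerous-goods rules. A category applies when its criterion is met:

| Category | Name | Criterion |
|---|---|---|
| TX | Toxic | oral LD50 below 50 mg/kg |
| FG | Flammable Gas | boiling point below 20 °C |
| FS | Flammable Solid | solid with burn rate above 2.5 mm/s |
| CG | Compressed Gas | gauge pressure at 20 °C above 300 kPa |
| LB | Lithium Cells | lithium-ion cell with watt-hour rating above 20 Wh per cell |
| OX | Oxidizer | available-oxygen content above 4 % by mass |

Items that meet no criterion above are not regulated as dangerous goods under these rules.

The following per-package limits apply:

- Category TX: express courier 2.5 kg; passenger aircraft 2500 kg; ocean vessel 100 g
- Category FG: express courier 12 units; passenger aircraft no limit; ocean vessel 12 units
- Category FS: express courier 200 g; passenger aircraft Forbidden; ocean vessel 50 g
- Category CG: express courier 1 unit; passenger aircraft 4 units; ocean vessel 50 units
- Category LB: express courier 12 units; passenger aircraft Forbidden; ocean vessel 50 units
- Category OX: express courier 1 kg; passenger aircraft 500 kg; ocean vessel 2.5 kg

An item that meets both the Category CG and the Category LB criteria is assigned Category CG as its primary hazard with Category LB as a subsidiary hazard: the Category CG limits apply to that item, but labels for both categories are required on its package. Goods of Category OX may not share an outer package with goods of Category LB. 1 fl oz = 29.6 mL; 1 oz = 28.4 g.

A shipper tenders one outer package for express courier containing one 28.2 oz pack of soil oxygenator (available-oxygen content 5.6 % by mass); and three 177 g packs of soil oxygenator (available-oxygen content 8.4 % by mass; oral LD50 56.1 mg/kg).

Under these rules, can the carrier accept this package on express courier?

No

Soil oxygenator: available-oxygen content 5.6 % by mass > 4 % by mass → Category OX (Oxidizer).
Soil oxygenator: available-oxygen content 8.4 % by mass > 4 % by mass → Category OX (Oxidizer).
Total Category OX: (one 28.2 oz pack = 800.88 g) + (three 177 g packs = 531 g) = 1331.88 g.
1331.88 g > 1 kg (express courier limit, Category OX) — over the limit.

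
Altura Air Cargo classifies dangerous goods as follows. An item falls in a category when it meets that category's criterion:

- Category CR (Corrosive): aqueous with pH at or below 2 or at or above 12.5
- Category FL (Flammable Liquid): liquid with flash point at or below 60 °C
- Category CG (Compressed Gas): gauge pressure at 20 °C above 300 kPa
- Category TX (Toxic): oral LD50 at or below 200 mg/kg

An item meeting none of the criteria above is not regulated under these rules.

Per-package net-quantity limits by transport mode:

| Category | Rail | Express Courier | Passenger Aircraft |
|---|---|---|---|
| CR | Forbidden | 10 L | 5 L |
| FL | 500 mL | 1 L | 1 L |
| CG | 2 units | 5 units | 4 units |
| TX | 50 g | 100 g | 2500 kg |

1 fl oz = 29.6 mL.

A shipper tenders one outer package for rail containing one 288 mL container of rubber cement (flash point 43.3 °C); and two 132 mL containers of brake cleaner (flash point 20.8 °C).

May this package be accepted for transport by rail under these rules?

No

With flash point 43.3 °C (≤ 60 °C), the rubber cement falls in Category FL.
The brake cleaner has flash point 20.8 °C, which is ≤ 60 °C, so it is Category FL (Flammable Liquid).
Category FL net quantity: 288 mL + (two 132 mL containers = 264 mL) = 552 mL.
552 mL exceeds the rail limit of 500 mL for Category FL.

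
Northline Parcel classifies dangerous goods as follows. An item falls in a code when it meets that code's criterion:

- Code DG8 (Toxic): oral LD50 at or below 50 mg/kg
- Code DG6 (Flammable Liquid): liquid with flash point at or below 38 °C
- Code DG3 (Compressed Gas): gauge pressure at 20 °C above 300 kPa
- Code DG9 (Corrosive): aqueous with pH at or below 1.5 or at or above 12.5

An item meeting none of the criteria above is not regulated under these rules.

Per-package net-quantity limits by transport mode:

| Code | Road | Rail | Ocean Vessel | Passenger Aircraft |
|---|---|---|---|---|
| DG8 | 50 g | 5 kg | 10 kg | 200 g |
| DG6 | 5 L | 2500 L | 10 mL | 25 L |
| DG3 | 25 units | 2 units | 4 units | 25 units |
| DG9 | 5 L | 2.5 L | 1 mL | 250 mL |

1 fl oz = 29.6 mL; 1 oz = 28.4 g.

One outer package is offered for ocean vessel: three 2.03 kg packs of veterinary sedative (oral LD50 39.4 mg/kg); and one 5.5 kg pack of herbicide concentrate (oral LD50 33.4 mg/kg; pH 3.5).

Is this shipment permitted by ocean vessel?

No

With oral LD50 39.4 mg/kg (≤ 50 mg/kg), the veterinary sedative falls in Code DG8.
With oral LD50 33.4 mg/kg (≤ 50 mg/kg), the herbicide concentrate falls in Code DG8.
Code DG8 net quantity: (three 2.03 kg packs = 6.09 kg) + 5.5 kg = 11.59 kg.
11.59 kg > 10 kg (ocean vessel limit, Code DG8) — over the limit.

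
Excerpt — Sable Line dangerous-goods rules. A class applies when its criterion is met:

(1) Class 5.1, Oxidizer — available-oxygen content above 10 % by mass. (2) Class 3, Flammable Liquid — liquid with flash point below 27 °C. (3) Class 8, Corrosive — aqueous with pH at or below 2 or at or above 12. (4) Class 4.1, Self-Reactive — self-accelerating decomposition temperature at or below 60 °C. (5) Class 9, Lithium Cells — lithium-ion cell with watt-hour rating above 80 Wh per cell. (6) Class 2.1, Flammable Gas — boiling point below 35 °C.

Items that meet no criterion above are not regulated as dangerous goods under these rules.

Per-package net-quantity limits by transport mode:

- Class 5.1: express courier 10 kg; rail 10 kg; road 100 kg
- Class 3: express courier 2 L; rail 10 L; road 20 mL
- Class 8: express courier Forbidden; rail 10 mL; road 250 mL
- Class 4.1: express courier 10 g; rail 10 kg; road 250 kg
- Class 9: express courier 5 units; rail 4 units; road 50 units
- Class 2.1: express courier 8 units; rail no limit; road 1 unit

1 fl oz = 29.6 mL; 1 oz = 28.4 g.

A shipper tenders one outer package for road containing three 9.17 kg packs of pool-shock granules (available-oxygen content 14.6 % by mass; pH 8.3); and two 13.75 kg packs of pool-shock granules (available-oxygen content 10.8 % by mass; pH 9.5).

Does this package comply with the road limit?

The pool-shock granules have available-oxygen content 14.6 % by mass, which is > 10 % by mass, so they are Class 5.1 (Oxidizer).
Available-oxygen content 10.8 % by mass meets the Class 5.1 criterion (Oxidizer), so the pool-shock granules are Class 5.1.
Total Class 5.1: (three 9.17 kg packs = 27.51 kg) + (two 13.75 kg packs = 27.5 kg) = 55.01 kg.
That is within the Class 5.1 road limit of 100 kg.

Yes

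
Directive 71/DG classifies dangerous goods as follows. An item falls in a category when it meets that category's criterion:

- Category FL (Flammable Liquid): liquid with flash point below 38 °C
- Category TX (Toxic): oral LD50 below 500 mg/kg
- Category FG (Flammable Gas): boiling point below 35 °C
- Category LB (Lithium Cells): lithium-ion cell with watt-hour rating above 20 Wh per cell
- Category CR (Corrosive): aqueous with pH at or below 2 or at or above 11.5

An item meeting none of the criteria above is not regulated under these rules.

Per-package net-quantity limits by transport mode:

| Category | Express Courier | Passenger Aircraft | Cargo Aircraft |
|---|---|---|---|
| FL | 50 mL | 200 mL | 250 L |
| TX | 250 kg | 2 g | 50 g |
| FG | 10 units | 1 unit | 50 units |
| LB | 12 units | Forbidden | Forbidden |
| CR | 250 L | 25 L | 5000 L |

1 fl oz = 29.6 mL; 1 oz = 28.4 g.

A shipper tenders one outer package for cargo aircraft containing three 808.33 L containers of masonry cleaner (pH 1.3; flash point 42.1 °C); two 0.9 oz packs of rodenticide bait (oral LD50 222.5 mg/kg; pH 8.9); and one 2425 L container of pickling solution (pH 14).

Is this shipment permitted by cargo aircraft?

No

The masonry cleaner has pH 1.3, which is ≤ 2, so it is Category CR (Corrosive).
Rodenticide bait: oral LD50 222.5 mg/kg < 500 mg/kg → Category TX (Toxic).
The pickling solution has pH 14, which is ≥ 11.5, so it is Category CR (Corrosive).
Category TX quantity: two 0.9 oz packs = 51.12 g.
That exceeds the Category TX cargo aircraft limit of 50 g.
Category CR net quantity: (three 808.33 L containers = 2424.99 L) + 2425 L = 4849.99 L.
4849.99 L ≤ 5000 L (cargo aircraft limit, Category CR) — within limit.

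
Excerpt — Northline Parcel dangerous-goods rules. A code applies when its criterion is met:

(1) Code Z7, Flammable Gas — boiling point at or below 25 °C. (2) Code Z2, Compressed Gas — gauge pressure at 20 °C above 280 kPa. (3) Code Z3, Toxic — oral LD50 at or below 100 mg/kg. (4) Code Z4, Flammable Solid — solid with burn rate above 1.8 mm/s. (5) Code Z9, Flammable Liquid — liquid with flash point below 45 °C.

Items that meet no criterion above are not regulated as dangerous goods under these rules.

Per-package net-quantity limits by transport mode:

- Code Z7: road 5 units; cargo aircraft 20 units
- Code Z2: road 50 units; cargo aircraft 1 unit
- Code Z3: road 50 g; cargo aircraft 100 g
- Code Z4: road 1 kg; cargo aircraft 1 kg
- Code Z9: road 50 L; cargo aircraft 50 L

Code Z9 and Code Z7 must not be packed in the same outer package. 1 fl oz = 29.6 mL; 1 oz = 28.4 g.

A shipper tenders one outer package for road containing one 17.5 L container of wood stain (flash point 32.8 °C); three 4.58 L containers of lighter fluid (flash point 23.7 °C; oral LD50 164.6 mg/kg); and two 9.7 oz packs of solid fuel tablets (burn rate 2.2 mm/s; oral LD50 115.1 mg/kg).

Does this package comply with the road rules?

Wood stain: flash point 32.8 °C < 45 °C → Code Z9 (Flammable Liquid).
Flash point 23.7 °C meets the Code Z9 criterion (Flammable Liquid), so the lighter fluid is Code Z9.
The solid fuel tablets have burn rate 2.2 mm/s, which is > 1.8 mm/s, so they are Code Z4 (Flammable Solid).
Code Z9 net quantity: 17.5 L + (three 4.58 L containers = 13.74 L) = 31.24 L.
31.24 L ≤ 50 L (road limit, Code Z9) — within limit.
Code Z4 quantity: two 9.7 oz packs = 550.96 g.
550.96 g ≤ 1 kg (road limit, Code Z4) — within limit.
The segregation rule (Code Z9 with Code Z7) does not apply to Code Z9 with Code Z4.
Every hazard code is within its road limit and no segregation rule is violated.

Yes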